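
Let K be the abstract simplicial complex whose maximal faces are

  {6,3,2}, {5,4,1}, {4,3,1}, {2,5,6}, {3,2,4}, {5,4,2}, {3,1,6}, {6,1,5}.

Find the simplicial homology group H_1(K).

Fix the vertex order 1 < 2 < 3 < 4 < 5 < 6 and write every simplex with vertices in increasing order. Then dim K = 2 and the simplices of K are:

  0-simplices (6): [1], [2], [3], [4], [5], [6]
  1-simplices (12): [1,3], [1,4], [1,5], [1,6], [2,3], [2,4], [2,5], [2,6], [3,4], [3,6], [4,5], [5,6]
  2-simplices (8): [1,3,4], [1,3,6], [1,4,5], [1,5,6], [2,3,4], [2,3,6], [2,4,5], [2,5,6]

giving chain groups C_0 ≅ Z^6, C_1 ≅ Z^12, C_2 ≅ Z^8.

The boundary map ∂_1: C_1 → C_0 maps an edge to its endpoints' difference, ∂[p,q] = q − p. For instance
  ∂[3,4] = [4] − [3].
This gives a 6×12 integer matrix of rank 5; reducing to Smith normal form yields diagonal entries (1,1,1,1,1).

Boundary ∂_2: C_2 → C_1 maps a triangle to the signed sum of its edges. For instance
  ∂[2,3,6] = [3,6] − [2,6] + [2,3],
  ∂[2,5,6] = [5,6] − [2,6] + [2,5].
The 12×8 boundary matrix has rank 7 and Smith normal form diag(1,1,1,1,1,1,1).

Computing H_k = (kernel of ∂_k) / (image of ∂_{k+1}):

  H_1: rank ker ∂_1 − rank ∂_2 = (12 − 5) − 7 = 0, and the invariant factors of ∂_2 are all 1, so H_1 ≅ 0.

H_1 ≅ 0.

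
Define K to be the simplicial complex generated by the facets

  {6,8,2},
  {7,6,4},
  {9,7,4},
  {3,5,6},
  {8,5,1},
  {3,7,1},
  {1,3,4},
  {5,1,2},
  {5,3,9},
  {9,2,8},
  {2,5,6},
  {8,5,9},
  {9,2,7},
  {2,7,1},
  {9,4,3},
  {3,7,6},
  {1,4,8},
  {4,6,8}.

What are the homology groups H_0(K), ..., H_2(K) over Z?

K has 9 vertices, 27 edges, 18 triangles.
rank ∂_0 = 0, rank ∂_1 = 8 ⇒ b_0 = 9 − 0 − 8 = 1; all invariant factors of ∂_1 are 1 so no torsion. So H_0 ≅ Z.
rank ∂_1 = 8, rank ∂_2 = 18 ⇒ b_1 = 27 − 8 − 18 = 1; ∂_2 has invariant factor(s) [2] giving torsion. So H_1 ≅ Z × Z/2.
rank ∂_2 = 18, rank ∂_3 = 0 ⇒ b_2 = 18 − 18 − 0 = 0. So H_2 ≅ 0.

H_0 = Z,  H_1 = Z × Z/2,  H_2 = 0.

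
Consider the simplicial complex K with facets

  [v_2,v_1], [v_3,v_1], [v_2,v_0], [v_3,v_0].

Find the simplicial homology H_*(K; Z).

Fix the vertex order v_0 < v_1 < v_2 < v_3 and write every simplex with vertices in increasing order. Then dim K = 1 and the simplices of K are:

  0-simplices (4): [v_0], [v_1], [v_2], [v_3]
  1-simplices (4): [v_0,v_2], [v_0,v_3], [v_1,v_2], [v_1,v_3]

so the chain groups are C_0 ≅ Z^4, C_1 ≅ Z^4.

The boundary map ∂_1: C_1 → C_0 is given by ∂[p,q] = [q] − [p].
This gives a 4×4 integer matrix of rank 3; reducing to Smith normal form yields diagonal entries (1,1,1).

From H_k ≅ ker(∂_k) / im(∂_{k+1}) we obtain:

  H_0: rank C_0 − rank ∂_1 = 4 − 3 = 1, and the invariant factors of ∂_1 are all 1, so H_0 ≅ Z.
  H_1: rank ker ∂_1 − rank ∂_2 = (4 − 3) − 0 = 1, and there is no ∂_2, so H_1 ≅ Z.

H_0 = Z,  H_1 = Z.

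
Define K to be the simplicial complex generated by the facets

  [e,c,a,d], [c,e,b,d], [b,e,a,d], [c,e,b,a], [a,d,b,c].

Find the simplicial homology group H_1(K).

Order the vertices as a < b < c < d < e. Listing each simplex with vertices in this order, K has dimension 3 with simplices:

  0-simplices (5): a, b, c, d, e
  1-simplices (10): ab, ac, ad, ae, bc, bd, be, cd, ce, de
  2-simplices (10): abc, abd, abe, acd, ace, ade, bcd, bce, bde, cde
  3-simplices (5): abcd, abce, abde, acde, bcde

giving chain groups C_0 ≅ Z^5, C_1 ≅ Z^10, C_2 ≅ Z^10, C_3 ≅ Z^5.

Boundary ∂_1: C_1 → C_0 sends each edge [p,q] (with p < q) to q − p. For instance
  ∂be = e − b.
As a 5×10 matrix over Z this has rank 4, with invariant factors (1,1,1,1).

Boundary ∂_2: C_2 → C_1 maps a triangle to the signed sum of its edges. For instance
  ∂cde = de − ce + cd,
  ∂bcd = cd − bd + bc.
The 10×10 boundary matrix has rank 6 and Smith normal form diag(1,1,1,1,1,1).

The boundary map ∂_3: C_3 → C_2 sends each 3-simplex σ to the alternating sum Σ_i (−1)^i (σ with its i-th vertex removed). For instance
  ∂abce = bce − ace + abe − abc,
  ∂acde = cde − ade + ace − acd.
As a 10×5 matrix over Z this has rank 4, with invariant factors (1,1,1,1).

From H_k ≅ ker(∂_k) / im(∂_{k+1}) we obtain:

  H_1: rank ker ∂_1 − rank ∂_2 = (10 − 4) − 6 = 0, and the invariant factors of ∂_2 are all 1, so H_1 = 0.

(K is a triangulation of the 3-sphere S^3.)

H_1 ≅ 0.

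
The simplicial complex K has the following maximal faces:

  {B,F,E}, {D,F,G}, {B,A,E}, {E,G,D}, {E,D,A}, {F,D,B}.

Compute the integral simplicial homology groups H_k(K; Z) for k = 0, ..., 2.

H_0 = Z,  H_1 = Z,  H_2 = 0.

Take the total order A < B < D < E < F < G on the vertex set. Then K (dimension 2) consists of the simplices:

  0-simplices (6): A, B, D, E, F, G
  1-simplices (12): AB, AD, AE, BD, BE, BF, DE, DF, DG, EF, EG, FG
  2-simplices (6): ABE, ADE, BDF, BEF, DEG, DFG

so the chain groups are C_0 ≅ Z^6, C_1 ≅ Z^12, C_2 ≅ Z^6.

Boundary ∂_1: C_1 → C_0 is given by ∂[p,q] = [q] − [p]. For instance
  ∂DG = G − D.
This gives a 6×12 integer matrix of rank 5; reducing to Smith normal form yields diagonal entries (1,1,1,1,1).

Boundary ∂_2: C_2 → C_1 sends each 2-simplex [p,q,r] to [q,r] − [p,r] + [p,q]. For instance
  ∂BEF = EF − BF + BE,
  ∂DEG = EG − DG + DE.
The 12×6 boundary matrix has rank 6 and Smith normal form diag(1,1,1,1,1,1).

Computing H_k = (kernel of ∂_k) / (image of ∂_{k+1}):

  H_0: rank C_0 − rank ∂_1 = 6 − 5 = 1, and the invariant factors of ∂_1 are all 1, so H_0 = Z.
  H_1: rank ker ∂_1 − rank ∂_2 = (12 − 5) − 6 = 1, and the invariant factors of ∂_2 are all 1, so H_1 = Z.
  H_2: rank ker ∂_2 − rank ∂_3 = (6 − 6) − 0 = 0, and there is no ∂_3, so H_2 = 0.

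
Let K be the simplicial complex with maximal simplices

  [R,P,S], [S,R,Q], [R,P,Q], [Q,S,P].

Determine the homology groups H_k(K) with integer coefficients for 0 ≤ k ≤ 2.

H_0 = Z,  H_1 = 0,  H_2 = Z.

Take the total order P < Q < R < S on the vertex set. Then K (dimension 2) consists of the simplices:

  0-simplices (4): P, Q, R, S
  1-simplices (6): PQ, PR, PS, QR, QS, RS
  2-simplices (4): PQR, PQS, PRS, QRS

Hence C_0 ≅ Z^4, C_1 ≅ Z^6, C_2 ≅ Z^4.

The boundary map ∂_1: C_1 → C_0 maps an edge to its endpoints' difference, ∂[p,q] = q − p. For instance
  ∂PR = R − P.
The resulting 4×6 matrix has rank 3, and its Smith normal form has invariant factors (1,1,1).

∂_2: C_2 → C_1 acts by ∂[p,q,r] = [q,r] − [p,r] + [p,q]. For instance
  ∂PQR = QR − PR + PQ,
  ∂PRS = RS − PS + PR.
The 6×4 boundary matrix has rank 3 and Smith normal form diag(1,1,1).

Reading off H_k = ker ∂_k / im ∂_{k+1}:

  H_0: rank C_0 − rank ∂_1 = 4 − 3 = 1, and the invariant factors of ∂_1 are all 1, so H_0 ≅ Z.
  H_1: rank ker ∂_1 − rank ∂_2 = (6 − 3) − 3 = 0, and the invariant factors of ∂_2 are all 1, so H_1 ≅ 0.
  H_2: rank ker ∂_2 − rank ∂_3 = (4 − 3) − 0 = 1, and there is no ∂_3, so H_2 ≅ Z.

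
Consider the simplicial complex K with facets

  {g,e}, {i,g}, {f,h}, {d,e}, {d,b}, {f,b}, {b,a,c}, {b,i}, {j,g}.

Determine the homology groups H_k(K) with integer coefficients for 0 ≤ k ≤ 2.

Order the vertices as a < b < c < d < e < f < g < h < i < j. Listing each simplex with vertices in this order, K has dimension 2 with simplices:

  0-simplices (10): a, b, c, d, e, f, g, h, i, j
  1-simplices (11): ab, ac, bc, bd, bf, bi, de, eg, fh, gi, gj
  2-simplices (1): abc

so the chain groups are C_0 ≅ Z^10, C_1 ≅ Z^11, C_2 ≅ Z^1.

∂_1: C_1 → C_0 is given by ∂[p,q] = [q] − [p]. For instance
  ∂bf = f − b.
The resulting 10×11 matrix has rank 9, and its Smith normal form has invariant factors (1,1,1,1,1,1,1,1,1).

∂_2: C_2 → C_1 sends each 2-simplex [p,q,r] to [q,r] − [p,r] + [p,q]. For instance
  ∂abc = bc − ac + ab.
This gives a 11×1 integer matrix of rank 1; reducing to Smith normal form yields diagonal entries (1).

Reading off H_k = ker ∂_k / im ∂_{k+1}:

  H_0: rank C_0 − rank ∂_1 = 10 − 9 = 1, and the invariant factors of ∂_1 are all 1, so H_0 ≅ Z.
  H_1: rank ker ∂_1 − rank ∂_2 = (11 − 9) − 1 = 1, and the invariant factors of ∂_2 are all 1, so H_1 ≅ Z.
  H_2: rank ker ∂_2 − rank ∂_3 = (1 − 1) − 0 = 0, and there is no ∂_3, so H_2 ≅ 0.

H_0 = Z,  H_1 = Z,  H_2 = 0.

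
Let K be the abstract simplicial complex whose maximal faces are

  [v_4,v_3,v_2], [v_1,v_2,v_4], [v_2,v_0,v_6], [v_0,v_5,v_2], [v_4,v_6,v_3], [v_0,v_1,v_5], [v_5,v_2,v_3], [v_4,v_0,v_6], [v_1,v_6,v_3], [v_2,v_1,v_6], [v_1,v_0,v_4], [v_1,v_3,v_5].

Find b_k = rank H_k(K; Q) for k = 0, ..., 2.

b_0 = 1, b_1 = 0, b_2 = 0.

K has 7 vertices, 18 edges, 12 triangles.
rank ∂_0 = 0, rank ∂_1 = 6 ⇒ b_0 = 7 − 0 − 6 = 1; all invariant factors of ∂_1 are 1 so no torsion. So H_0 ≅ Z.
rank ∂_1 = 6, rank ∂_2 = 12 ⇒ b_1 = 18 − 6 − 12 = 0; ∂_2 has invariant factor(s) [2] giving torsion. So H_1 ≅ Z/2.
rank ∂_2 = 12, rank ∂_3 = 0 ⇒ b_2 = 12 − 12 − 0 = 0. So H_2 ≅ 0.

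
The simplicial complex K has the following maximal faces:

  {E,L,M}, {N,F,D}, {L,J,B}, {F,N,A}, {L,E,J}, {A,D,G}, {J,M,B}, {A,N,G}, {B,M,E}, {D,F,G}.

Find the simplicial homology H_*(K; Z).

H_0 ≅ Z^2,  H_1 ≅ Z^2,  H_2 = 0.

Order the vertices as A < B < D < E < F < G < J < L < M < N. Listing each simplex with vertices in this order, K has dimension 2 with simplices:

  0-simplices (10): A, B, D, E, F, G, J, L, M, N
  1-simplices (20): AD, AF, AG, AN, BE, BJ, BL, BM, DF, DG, DN, EJ, EL, EM, FG, FN, GN, JL, JM, LM
  2-simplices (10): ADG, AFN, AGN, BEM, BJL, BJM, DFG, DFN, EJL, ELM

Hence C_0 ≅ Z^10, C_1 ≅ Z^20, C_2 ≅ Z^10.

∂_1: C_1 → C_0 is given by ∂[p,q] = [q] − [p].
The 10×20 boundary matrix has rank 8 and Smith normal form diag(1,1,1,1,1,1,1,1).

Boundary ∂_2: C_2 → C_1 acts by ∂[p,q,r] = [q,r] − [p,r] + [p,q]. For instance
  ∂AFN = FN − AN + AF,
  ∂DFG = FG − DG + DF.
The resulting 20×10 matrix has rank 10, and its Smith normal form has invariant factors (1,1,1,1,1,1,1,1,1,1).

Now H_k = ker ∂_k / im ∂_{k+1}, so:

  H_0: rank C_0 − rank ∂_1 = 10 − 8 = 2, and the invariant factors of ∂_1 are all 1, so H_0 = Z^2.
  H_1: rank ker ∂_1 − rank ∂_2 = (20 − 8) − 10 = 2, and the invariant factors of ∂_2 are all 1, so H_1 = Z^2.
  H_2: rank ker ∂_2 − rank ∂_3 = (10 − 10) − 0 = 0, and there is no ∂_3, so H_2 = 0.

(K is a triangulation of the disjoint union of the Möbius band and the Möbius band.)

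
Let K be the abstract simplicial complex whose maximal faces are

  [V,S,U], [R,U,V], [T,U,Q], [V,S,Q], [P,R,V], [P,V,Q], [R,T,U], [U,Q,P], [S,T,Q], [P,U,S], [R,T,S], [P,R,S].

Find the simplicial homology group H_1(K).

We work with the vertex ordering P < Q < R < S < T < U < V. The simplices of K, each written with vertices in increasing order, are:

  0-simplices (7): P, Q, R, S, T, U, V
  1-simplices (18): PQ, PR, PS, PU, PV, QS, QT, QU, QV, RS, RT, RU, RV, ST, SU, SV, TU, UV
  2-simplices (12): PQU, PQV, PRS, PRV, PSU, QST, QSV, QTU, RST, RTU, RUV, SUV

so the chain groups are C_0 ≅ Z^7, C_1 ≅ Z^18, C_2 ≅ Z^12.

∂_1: C_1 → C_0 sends each edge [p,q] (with p < q) to q − p. For instance
  ∂PS = S − P.
The resulting 7×18 matrix has rank 6, and its Smith normal form has invariant factors (1,1,1,1,1,1).

∂_2: C_2 → C_1 sends each 2-simplex [p,q,r] to [q,r] − [p,r] + [p,q]. For instance
  ∂PSU = SU − PU + PS,
  ∂PQU = QU − PU + PQ.
This gives a 18×12 integer matrix of rank 12; reducing to Smith normal form yields diagonal entries (1,1,1,1,1,1,1,1,1,1,1,2).

Now H_k = ker ∂_k / im ∂_{k+1}, so:

  H_1: rank ker ∂_1 − rank ∂_2 = (18 − 6) − 12 = 0, and ∂_2 has invariant factor 2 > 1, so H_1 ≅ Z/2.

(K is a triangulation of the real projective plane RP^2.)

H_1 = Z/2.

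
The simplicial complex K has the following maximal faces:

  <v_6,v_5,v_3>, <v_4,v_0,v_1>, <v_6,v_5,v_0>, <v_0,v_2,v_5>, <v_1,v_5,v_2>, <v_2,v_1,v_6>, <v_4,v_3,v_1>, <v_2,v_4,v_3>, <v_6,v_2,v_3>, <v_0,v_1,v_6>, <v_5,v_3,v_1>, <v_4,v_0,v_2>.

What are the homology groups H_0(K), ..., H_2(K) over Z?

H_0 = Z,  H_1 = Z/2,  H_2 = 0.

We work with the vertex ordering v_0 < v_1 < v_2 < v_3 < v_4 < v_5 < v_6. The simplices of K, each written with vertices in increasing order, are:

  0-simplices (7): [v_0], [v_1], [v_2], [v_3], [v_4], [v_5], [v_6]
  1-simplices (18): (18 of them)
  2-simplices (12): (12 of them)

Hence C_0 ≅ Z^7, C_1 ≅ Z^18, C_2 ≅ Z^12.

Boundary ∂_1: C_1 → C_0 maps an edge to its endpoints' difference, ∂[p,q] = q − p. For instance
  ∂[v_1,v_5] = [v_5] − [v_1].
This gives a 7×18 integer matrix of rank 6; reducing to Smith normal form yields diagonal entries (1,1,1,1,1,1).

∂_2: C_2 → C_1 acts by ∂[p,q,r] = [q,r] − [p,r] + [p,q]. For instance
  ∂[v_0,v_1,v_4] = [v_1,v_4] − [v_0,v_4] + [v_0,v_1],
  ∂[v_0,v_2,v_4] = [v_2,v_4] − [v_0,v_4] + [v_0,v_2].
As a 18×12 matrix over Z this has rank 12, with invariant factors (1,1,1,1,1,1,1,1,1,1,1,2).

From H_k ≅ ker(∂_k) / im(∂_{k+1}) we obtain:

  H_0: rank C_0 − rank ∂_1 = 7 − 6 = 1, and the invariant factors of ∂_1 are all 1, so H_0 ≅ Z.
  H_1: rank ker ∂_1 − rank ∂_2 = (18 − 6) − 12 = 0, and ∂_2 has invariant factor 2 > 1, so H_1 ≅ Z/2.
  H_2: rank ker ∂_2 − rank ∂_3 = (12 − 12) − 0 = 0, and there is no ∂_3, so H_2 ≅ 0.

As a check, the Euler characteristic is 7 − 18 + 12 = 1, which agrees with 1 − 0 + 0 = 1.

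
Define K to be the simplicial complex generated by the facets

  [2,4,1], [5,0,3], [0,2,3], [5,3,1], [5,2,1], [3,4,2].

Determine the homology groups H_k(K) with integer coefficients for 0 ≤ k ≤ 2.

H_0 = Z,  H_1 = Z,  H_2 = 0.

K has 6 vertices, 12 edges, 6 triangles.
rank ∂_0 = 0, rank ∂_1 = 5 ⇒ b_0 = 6 − 0 − 5 = 1; all invariant factors of ∂_1 are 1 so no torsion. So H_0 ≅ Z.
rank ∂_1 = 5, rank ∂_2 = 6 ⇒ b_1 = 12 − 5 − 6 = 1; all invariant factors of ∂_2 are 1 so no torsion. So H_1 ≅ Z.
rank ∂_2 = 6, rank ∂_3 = 0 ⇒ b_2 = 6 − 6 − 0 = 0. So H_2 ≅ 0.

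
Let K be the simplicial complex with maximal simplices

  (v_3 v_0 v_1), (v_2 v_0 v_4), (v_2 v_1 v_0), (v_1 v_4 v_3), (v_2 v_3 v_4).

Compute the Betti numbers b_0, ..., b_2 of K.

b_0 = 1, b_1 = 1, b_2 = 0.

Fix the vertex order v_0 < v_1 < v_2 < v_3 < v_4 and write every simplex with vertices in increasing order. Then dim K = 2 and the simplices of K are:

  0-simplices (5): [v_0], [v_1], [v_2], [v_3], [v_4]
  1-simplices (10): [v_0,v_1], [v_0,v_2], [v_0,v_3], [v_0,v_4], [v_1,v_2], [v_1,v_3], [v_1,v_4], [v_2,v_3], [v_2,v_4], [v_3,v_4]
  2-simplices (5): [v_0,v_1,v_2], [v_0,v_1,v_3], [v_0,v_2,v_4], [v_1,v_3,v_4], [v_2,v_3,v_4]

giving chain groups C_0 ≅ Z^5, C_1 ≅ Z^10, C_2 ≅ Z^5.

The boundary map ∂_1: C_1 → C_0 maps an edge to its endpoints' difference, ∂[p,q] = q − p.
This gives a 5×10 integer matrix of rank 4; reducing to Smith normal form yields diagonal entries (1,1,1,1).

The boundary map ∂_2: C_2 → C_1 acts by ∂[p,q,r] = [q,r] − [p,r] + [p,q]. For instance
  ∂[v_1,v_3,v_4] = [v_3,v_4] − [v_1,v_4] + [v_1,v_3],
  ∂[v_0,v_1,v_2] = [v_1,v_2] − [v_0,v_2] + [v_0,v_1].
The 10×5 boundary matrix has rank 5 and Smith normal form diag(1,1,1,1,1).

Computing H_k = (kernel of ∂_k) / (image of ∂_{k+1}):

  H_0: rank C_0 − rank ∂_1 = 5 − 4 = 1, and the invariant factors of ∂_1 are all 1, so H_0 = Z.
  H_1: rank ker ∂_1 − rank ∂_2 = (10 − 4) − 5 = 1, and the invariant factors of ∂_2 are all 1, so H_1 = Z.
  H_2: rank ker ∂_2 − rank ∂_3 = (5 − 5) − 0 = 0, and there is no ∂_3, so H_2 = 0.

As a check, the Euler characteristic is 5 − 10 + 5 = 0, which agrees with 1 − 1 + 0 = 0.

Hence the Betti numbers are b_0 = 1, b_1 = 1, b_2 = 0.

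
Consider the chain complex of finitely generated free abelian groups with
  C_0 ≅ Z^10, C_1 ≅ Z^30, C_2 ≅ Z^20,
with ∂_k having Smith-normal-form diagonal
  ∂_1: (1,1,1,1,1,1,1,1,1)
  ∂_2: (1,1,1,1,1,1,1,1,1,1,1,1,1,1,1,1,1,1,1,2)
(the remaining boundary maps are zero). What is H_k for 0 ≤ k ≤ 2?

H_0 = Z,  H_1 = Z ⊕ Z/2Z,  H_2 = 0.

H_0: b_0 = 10 − 0 − 9 = 1; torsion from ∂_1 factors > 1: none. So H_0 = Z.
H_1: b_1 = 30 − 9 − 20 = 1; torsion from ∂_2 factors > 1: [2]. So H_1 = Z ⊕ Z/2Z.
H_2: b_2 = 20 − 20 − 0 = 0; torsion from ∂_3 factors > 1: none. So H_2 = 0.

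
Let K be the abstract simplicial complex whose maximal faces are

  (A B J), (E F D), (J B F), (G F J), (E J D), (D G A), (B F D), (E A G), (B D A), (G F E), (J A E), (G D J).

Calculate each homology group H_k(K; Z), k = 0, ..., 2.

Take the total order A < B < D < E < F < G < J on the vertex set. Then K (dimension 2) consists of the simplices:

  0-simplices (7): A, B, D, E, F, G, J
  1-simplices (18): AB, AD, AE, AG, AJ, BD, BF, BJ, DE, DF, DG, DJ, EF, EG, EJ, FG, FJ, GJ
  2-simplices (12): ABD, ABJ, ADG, AEG, AEJ, BDF, BFJ, DEF, DEJ, DGJ, EFG, FGJ

Hence C_0 ≅ Z^7, C_1 ≅ Z^18, C_2 ≅ Z^12.

The boundary map ∂_1: C_1 → C_0 sends each edge [p,q] (with p < q) to q − p. For instance
  ∂EG = G − E.
As a 7×18 matrix over Z this has rank 6, with invariant factors (1,1,1,1,1,1).

∂_2: C_2 → C_1 maps a triangle to the signed sum of its edges. For instance
  ∂BFJ = FJ − BJ + BF,
  ∂DEF = EF − DF + DE.
This gives a 18×12 integer matrix of rank 12; reducing to Smith normal form yields diagonal entries (1,1,1,1,1,1,1,1,1,1,1,2).

Now H_k = ker ∂_k / im ∂_{k+1}, so:

  H_0: rank C_0 − rank ∂_1 = 7 − 6 = 1, and the invariant factors of ∂_1 are all 1, so H_0 ≅ Z.
  H_1: rank ker ∂_1 − rank ∂_2 = (18 − 6) − 12 = 0, and ∂_2 has invariant factor 2 > 1, so H_1 ≅ Z/2Z.
  H_2: rank ker ∂_2 − rank ∂_3 = (12 − 12) − 0 = 0, and there is no ∂_3, so H_2 ≅ 0.

As a check, the Euler characteristic is 7 − 18 + 12 = 1, which agrees with 1 − 0 + 0 = 1.

H_0 ≅ Z,  H_1 ≅ Z/2Z,  H_2 = 0.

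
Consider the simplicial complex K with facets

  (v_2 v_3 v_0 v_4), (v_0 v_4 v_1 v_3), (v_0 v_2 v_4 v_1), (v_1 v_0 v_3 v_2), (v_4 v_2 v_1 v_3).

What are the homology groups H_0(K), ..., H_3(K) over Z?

Take the total order v_0 < v_1 < v_2 < v_3 < v_4 on the vertex set. Then K (dimension 3) consists of the simplices:

  0-simplices (5): [v_0], [v_1], [v_2], [v_3], [v_4]
  1-simplices (10): [v_0,v_1], [v_0,v_2], [v_0,v_3], [v_0,v_4], [v_1,v_2], [v_1,v_3], [v_1,v_4], [v_2,v_3], [v_2,v_4], [v_3,v_4]
  2-simplices (10): [v_0,v_1,v_2], [v_0,v_1,v_3], [v_0,v_1,v_4], [v_0,v_2,v_3], [v_0,v_2,v_4], [v_0,v_3,v_4], [v_1,v_2,v_3], [v_1,v_2,v_4], [v_1,v_3,v_4], [v_2,v_3,v_4]
  3-simplices (5): [v_0,v_1,v_2,v_3], [v_0,v_1,v_2,v_4], [v_0,v_1,v_3,v_4], [v_0,v_2,v_3,v_4], [v_1,v_2,v_3,v_4]

Hence C_0 ≅ Z^5, C_1 ≅ Z^10, C_2 ≅ Z^10, C_3 ≅ Z^5.

The boundary map ∂_1: C_1 → C_0 sends each edge [p,q] (with p < q) to q − p. For instance
  ∂[v_2,v_3] = [v_3] − [v_2].
The 5×10 boundary matrix has rank 4 and Smith normal form diag(1,1,1,1).

∂_2: C_2 → C_1 sends each 2-simplex [p,q,r] to [q,r] − [p,r] + [p,q]. For instance
  ∂[v_0,v_2,v_3] = [v_2,v_3] − [v_0,v_3] + [v_0,v_2],
  ∂[v_0,v_3,v_4] = [v_3,v_4] − [v_0,v_4] + [v_0,v_3].
The 10×10 boundary matrix has rank 6 and Smith normal form diag(1,1,1,1,1,1).

Boundary ∂_3: C_3 → C_2 sends each 3-simplex σ to the alternating sum Σ_i (−1)^i (σ with its i-th vertex removed). For instance
  ∂[v_0,v_2,v_3,v_4] = [v_2,v_3,v_4] − [v_0,v_3,v_4] + [v_0,v_2,v_4] − [v_0,v_2,v_3],
  ∂[v_1,v_2,v_3,v_4] = [v_2,v_3,v_4] − [v_1,v_3,v_4] + [v_1,v_2,v_4] − [v_1,v_2,v_3].
The 10×5 boundary matrix has rank 4 and Smith normal form diag(1,1,1,1).

From H_k ≅ ker(∂_k) / im(∂_{k+1}) we obtain:

  H_0: rank C_0 − rank ∂_1 = 5 − 4 = 1, and the invariant factors of ∂_1 are all 1, so H_0 ≅ Z.
  H_1: rank ker ∂_1 − rank ∂_2 = (10 − 4) − 6 = 0, and the invariant factors of ∂_2 are all 1, so H_1 ≅ 0.
  H_2: rank ker ∂_2 − rank ∂_3 = (10 − 6) − 4 = 0, and the invariant factors of ∂_3 are all 1, so H_2 ≅ 0.
  H_3: rank ker ∂_3 − rank ∂_4 = (5 − 4) − 0 = 1, and there is no ∂_4, so H_3 ≅ Z.

H_0 ≅ Z,  H_1 = 0,  H_2 = 0,  H_3 ≅ Z.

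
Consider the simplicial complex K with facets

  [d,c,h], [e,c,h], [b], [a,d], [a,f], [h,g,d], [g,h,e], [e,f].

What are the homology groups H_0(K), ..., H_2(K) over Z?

K has 8 vertices, 11 edges, 4 triangles.
rank ∂_0 = 0, rank ∂_1 = 6 ⇒ b_0 = 8 − 0 − 6 = 2; all invariant factors of ∂_1 are 1 so no torsion. So H_0 ≅ Z^2.
rank ∂_1 = 6, rank ∂_2 = 4 ⇒ b_1 = 11 − 6 − 4 = 1; all invariant factors of ∂_2 are 1 so no torsion. So H_1 ≅ Z.
rank ∂_2 = 4, rank ∂_3 = 0 ⇒ b_2 = 4 − 4 − 0 = 0. So H_2 ≅ 0.

H_0 ≅ Z^2,  H_1 ≅ Z,  H_2 = 0.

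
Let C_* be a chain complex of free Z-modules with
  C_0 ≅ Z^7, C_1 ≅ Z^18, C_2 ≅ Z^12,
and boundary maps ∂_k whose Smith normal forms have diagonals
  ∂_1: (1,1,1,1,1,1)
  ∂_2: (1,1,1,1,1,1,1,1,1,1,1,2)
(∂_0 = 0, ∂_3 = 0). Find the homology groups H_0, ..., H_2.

H_0: b_0 = 7 − 0 − 6 = 1; torsion from ∂_1 factors > 1: none. So H_0 ≅ Z.
H_1: b_1 = 18 − 6 − 12 = 0; torsion from ∂_2 factors > 1: [2]. So H_1 ≅ Z/2.
H_2: b_2 = 12 − 12 − 0 = 0; torsion from ∂_3 factors > 1: none. So H_2 ≅ 0.

H_0 ≅ Z,  H_1 ≅ Z/2,  H_2 = 0.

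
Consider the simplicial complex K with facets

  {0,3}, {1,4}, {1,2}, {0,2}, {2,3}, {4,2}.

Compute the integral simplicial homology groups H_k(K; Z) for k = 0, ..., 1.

H_0 ≅ Z,  H_1 ≅ Z^2.

K has 5 vertices, 6 edges.
rank ∂_0 = 0, rank ∂_1 = 4 ⇒ b_0 = 5 − 0 − 4 = 1; all invariant factors of ∂_1 are 1 so no torsion. So H_0 ≅ Z.
rank ∂_1 = 4, rank ∂_2 = 0 ⇒ b_1 = 6 − 4 − 0 = 2. So H_1 ≅ Z^2.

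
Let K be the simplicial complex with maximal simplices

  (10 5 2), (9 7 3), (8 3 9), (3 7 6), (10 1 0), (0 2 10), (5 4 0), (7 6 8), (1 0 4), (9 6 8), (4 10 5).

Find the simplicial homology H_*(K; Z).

H_0 = Z^2,  H_1 = Z^2,  H_2 = 0.

Fix the vertex order 0 < 1 < 2 < 3 < 4 < 5 < 6 < 7 < 8 < 9 < 10 and write every simplex with vertices in increasing order. Then dim K = 2 and the simplices of K are:

  0-simplices (11): [0], [1], [2], [3], [4], [5], [6], [7], [8], [9], [10]
  1-simplices (22): [0,1], [0,2], [0,4], [0,5], [0,10], [1,4], [1,10], [2,5], [2,10], [3,6], [3,7], [3,8], [3,9], [4,5], [4,10], [5,10], [6,7], [6,8], [6,9], [7,8], [7,9], [8,9]
  2-simplices (11): [0,1,4], [0,1,10], [0,2,10], [0,4,5], [2,5,10], [3,6,7], [3,7,9], [3,8,9], [4,5,10], [6,7,8], [6,8,9]

Hence C_0 ≅ Z^11, C_1 ≅ Z^22, C_2 ≅ Z^11.

∂_1: C_1 → C_0 sends each edge [p,q] (with p < q) to q − p.
The resulting 11×22 matrix has rank 9, and its Smith normal form has invariant factors (1,1,1,1,1,1,1,1,1).

The boundary map ∂_2: C_2 → C_1 sends each 2-simplex [p,q,r] to [q,r] − [p,r] + [p,q]. For instance
  ∂[0,1,10] = [1,10] − [0,10] + [0,1],
  ∂[0,2,10] = [2,10] − [0,10] + [0,2].
As a 22×11 matrix over Z this has rank 11, with invariant factors (1,1,1,1,1,1,1,1,1,1,1).

Reading off H_k = ker ∂_k / im ∂_{k+1}:

  H_0: rank C_0 − rank ∂_1 = 11 − 9 = 2, and the invariant factors of ∂_1 are all 1, so H_0 = Z^2.
  H_1: rank ker ∂_1 − rank ∂_2 = (22 − 9) − 11 = 2, and the invariant factors of ∂_2 are all 1, so H_1 = Z^2.
  H_2: rank ker ∂_2 − rank ∂_3 = (11 − 11) − 0 = 0, and there is no ∂_3, so H_2 = 0.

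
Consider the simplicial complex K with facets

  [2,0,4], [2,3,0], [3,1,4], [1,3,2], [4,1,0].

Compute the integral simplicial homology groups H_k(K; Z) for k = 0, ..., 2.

H_0 = Z,  H_1 = Z,  H_2 = 0.

We work with the vertex ordering 0 < 1 < 2 < 3 < 4. The simplices of K, each written with vertices in increasing order, are:

  0-simplices (5): [0], [1], [2], [3], [4]
  1-simplices (10): [0,1], [0,2], [0,3], [0,4], [1,2], [1,3], [1,4], [2,3], [2,4], [3,4]
  2-simplices (5): [0,1,4], [0,2,3], [0,2,4], [1,2,3], [1,3,4]

so the chain groups are C_0 ≅ Z^5, C_1 ≅ Z^10, C_2 ≅ Z^5.

Boundary ∂_1: C_1 → C_0 sends each edge [p,q] (with p < q) to q − p.
As a 5×10 matrix over Z this has rank 4, with invariant factors (1,1,1,1).

Boundary ∂_2: C_2 → C_1 acts by ∂[p,q,r] = [q,r] − [p,r] + [p,q]. For instance
  ∂[0,2,3] = [2,3] − [0,3] + [0,2],
  ∂[1,2,3] = [2,3] − [1,3] + [1,2].
As a 10×5 matrix over Z this has rank 5, with invariant factors (1,1,1,1,1).

Computing H_k = (kernel of ∂_k) / (image of ∂_{k+1}):

  H_0: rank C_0 − rank ∂_1 = 5 − 4 = 1, and the invariant factors of ∂_1 are all 1, so H_0 = Z.
  H_1: rank ker ∂_1 − rank ∂_2 = (10 − 4) − 5 = 1, and the invariant factors of ∂_2 are all 1, so H_1 = Z.
  H_2: rank ker ∂_2 − rank ∂_3 = (5 − 5) − 0 = 0, and there is no ∂_3, so H_2 = 0.

As a check, the Euler characteristic is 5 − 10 + 5 = 0, which agrees with 1 − 1 + 0 = 0.
(K is a triangulation of the Möbius band.)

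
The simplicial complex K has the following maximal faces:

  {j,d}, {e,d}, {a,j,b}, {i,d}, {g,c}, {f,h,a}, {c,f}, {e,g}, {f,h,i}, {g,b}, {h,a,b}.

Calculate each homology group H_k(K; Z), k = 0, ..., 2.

Take the total order a < b < c < d < e < f < g < h < i < j on the vertex set. Then K (dimension 2) consists of the simplices:

  0-simplices (10): a, b, c, d, e, f, g, h, i, j
  1-simplices (16): ab, af, ah, aj, bg, bh, bj, cf, cg, de, di, dj, eg, fh, fi, hi
  2-simplices (4): abh, abj, afh, fhi

giving chain groups C_0 ≅ Z^10, C_1 ≅ Z^16, C_2 ≅ Z^4.

Boundary ∂_1: C_1 → C_0 is given by ∂[p,q] = [q] − [p].
The 10×16 boundary matrix has rank 9 and Smith normal form diag(1,1,1,1,1,1,1,1,1).

The boundary map ∂_2: C_2 → C_1 sends each 2-simplex [p,q,r] to [q,r] − [p,r] + [p,q]. For instance
  ∂abh = bh − ah + ab,
  ∂fhi = hi − fi + fh.
This gives a 16×4 integer matrix of rank 4; reducing to Smith normal form yields diagonal entries (1,1,1,1).

Computing H_k = (kernel of ∂_k) / (image of ∂_{k+1}):

  H_0: rank C_0 − rank ∂_1 = 10 − 9 = 1, and the invariant factors of ∂_1 are all 1, so H_0 ≅ Z.
  H_1: rank ker ∂_1 − rank ∂_2 = (16 − 9) − 4 = 3, and the invariant factors of ∂_2 are all 1, so H_1 ≅ Z^3.
  H_2: rank ker ∂_2 − rank ∂_3 = (4 − 4) − 0 = 0, and there is no ∂_3, so H_2 ≅ 0.

H_0 ≅ Z,  H_1 ≅ Z^3,  H_2 = 0.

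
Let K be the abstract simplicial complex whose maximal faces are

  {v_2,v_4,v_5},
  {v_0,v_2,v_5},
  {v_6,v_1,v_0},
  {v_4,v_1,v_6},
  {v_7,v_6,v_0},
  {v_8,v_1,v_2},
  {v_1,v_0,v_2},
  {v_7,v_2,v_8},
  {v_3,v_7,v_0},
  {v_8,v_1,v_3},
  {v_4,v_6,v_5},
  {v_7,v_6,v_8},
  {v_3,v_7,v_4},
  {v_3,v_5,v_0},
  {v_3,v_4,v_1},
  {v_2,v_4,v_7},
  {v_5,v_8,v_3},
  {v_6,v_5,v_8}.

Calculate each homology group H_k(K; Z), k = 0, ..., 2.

H_0 = Z,  H_1 = Z^2,  H_2 = Z.

Take the total order v_0 < v_1 < v_2 < v_3 < v_4 < v_5 < v_6 < v_7 < v_8 on the vertex set. Then K (dimension 2) consists of the simplices:

  0-simplices (9): [v_0], [v_1], [v_2], [v_3], [v_4], [v_5], [v_6], [v_7], [v_8]
  1-simplices (27): (27 of them)
  2-simplices (18): (18 of them)

Hence C_0 ≅ Z^9, C_1 ≅ Z^27, C_2 ≅ Z^18.

The boundary map ∂_1: C_1 → C_0 is given by ∂[p,q] = [q] − [p]. For instance
  ∂[v_3,v_5] = [v_5] − [v_3].
As a 9×27 matrix over Z this has rank 8, with invariant factors (1,1,1,1,1,1,1,1).

Boundary ∂_2: C_2 → C_1 acts by ∂[p,q,r] = [q,r] − [p,r] + [p,q]. For instance
  ∂[v_4,v_5,v_6] = [v_5,v_6] − [v_4,v_6] + [v_4,v_5],
  ∂[v_2,v_7,v_8] = [v_7,v_8] − [v_2,v_8] + [v_2,v_7].
As a 27×18 matrix over Z this has rank 17, with invariant factors (1,1,1,1,1,1,1,1,1,1,1,1,1,1,1,1,1).

From H_k ≅ ker(∂_k) / im(∂_{k+1}) we obtain:

  H_0: rank C_0 − rank ∂_1 = 9 − 8 = 1, and the invariant factors of ∂_1 are all 1, so H_0 = Z.
  H_1: rank ker ∂_1 − rank ∂_2 = (27 − 8) − 17 = 2, and the invariant factors of ∂_2 are all 1, so H_1 = Z^2.
  H_2: rank ker ∂_2 − rank ∂_3 = (18 − 17) − 0 = 1, and there is no ∂_3, so H_2 = Z.

(K is a triangulation of the torus T^2.)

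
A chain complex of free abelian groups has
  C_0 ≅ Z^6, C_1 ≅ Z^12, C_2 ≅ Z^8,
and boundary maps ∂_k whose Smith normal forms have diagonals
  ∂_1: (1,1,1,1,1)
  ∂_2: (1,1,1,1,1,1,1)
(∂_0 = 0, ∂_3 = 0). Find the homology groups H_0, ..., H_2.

H_0 = Z,  H_1 = 0,  H_2 = Z.

H_0: b_0 = 6 − 0 − 5 = 1; torsion from ∂_1 factors > 1: none. So H_0 = Z.
H_1: b_1 = 12 − 5 − 7 = 0; torsion from ∂_2 factors > 1: none. So H_1 = 0.
H_2: b_2 = 8 − 7 − 0 = 1; torsion from ∂_3 factors > 1: none. So H_2 = Z.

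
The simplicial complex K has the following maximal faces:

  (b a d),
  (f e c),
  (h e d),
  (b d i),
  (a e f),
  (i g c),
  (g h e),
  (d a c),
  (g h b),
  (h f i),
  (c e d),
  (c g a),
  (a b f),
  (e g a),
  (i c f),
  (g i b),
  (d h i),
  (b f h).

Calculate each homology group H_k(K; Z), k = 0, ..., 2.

H_0 = Z,  H_1 = Z ⊕ Z/2,  H_2 = 0.

We work with the vertex ordering a < b < c < d < e < f < g < h < i. The simplices of K, each written with vertices in increasing order, are:

  0-simplices (9): a, b, c, d, e, f, g, h, i
  1-simplices (27): ab, ac, ad, ae, af, ag, bd, bf, bg, bh, bi, cd, ce, cf, cg, ci, de, dh, di, ef, eg, eh, fh, fi, gh, gi, hi
  2-simplices (18): abd, abf, acd, acg, aef, aeg, bdi, bfh, bgh, bgi, cde, cef, cfi, cgi, deh, dhi, egh, fhi

giving chain groups C_0 ≅ Z^9, C_1 ≅ Z^27, C_2 ≅ Z^18.

Boundary ∂_1: C_1 → C_0 is given by ∂[p,q] = [q] − [p]. For instance
  ∂fh = h − f.
The 9×27 boundary matrix has rank 8 and Smith normal form diag(1,1,1,1,1,1,1,1).

The boundary map ∂_2: C_2 → C_1 acts by ∂[p,q,r] = [q,r] − [p,r] + [p,q]. For instance
  ∂aeg = eg − ag + ae,
  ∂abf = bf − af + ab.
This gives a 27×18 integer matrix of rank 18; reducing to Smith normal form yields diagonal entries (1,1,1,1,1,1,1,1,1,1,1,1,1,1,1,1,1,2).

Computing H_k = (kernel of ∂_k) / (image of ∂_{k+1}):

  H_0: rank C_0 − rank ∂_1 = 9 − 8 = 1, and the invariant factors of ∂_1 are all 1, so H_0 = Z.
  H_1: rank ker ∂_1 − rank ∂_2 = (27 − 8) − 18 = 1, and ∂_2 has invariant factor 2 > 1, so H_1 = Z ⊕ Z/2.
  H_2: rank ker ∂_2 − rank ∂_3 = (18 − 18) − 0 = 0, and there is no ∂_3, so H_2 = 0.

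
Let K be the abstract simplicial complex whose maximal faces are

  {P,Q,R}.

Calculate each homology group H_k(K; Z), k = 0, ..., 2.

Take the total order P < Q < R on the vertex set. Then K (dimension 2) consists of the simplices:

  0-simplices (3): P, Q, R
  1-simplices (3): PQ, PR, QR
  2-simplices (1): PQR

giving chain groups C_0 ≅ Z^3, C_1 ≅ Z^3, C_2 ≅ Z^1.

The boundary map ∂_1: C_1 → C_0 maps an edge to its endpoints' difference, ∂[p,q] = q − p. For instance
  ∂PQ = Q − P.
The resulting 3×3 matrix has rank 2, and its Smith normal form has invariant factors (1,1).

Boundary ∂_2: C_2 → C_1 maps a triangle to the signed sum of its edges. For instance
  ∂PQR = QR − PR + PQ.
As a 3×1 matrix over Z this has rank 1, with invariant factors (1).

Now H_k = ker ∂_k / im ∂_{k+1}, so:

  H_0: rank C_0 − rank ∂_1 = 3 − 2 = 1, and the invariant factors of ∂_1 are all 1, so H_0 ≅ Z.
  H_1: rank ker ∂_1 − rank ∂_2 = (3 − 2) − 1 = 0, and the invariant factors of ∂_2 are all 1, so H_1 ≅ 0.
  H_2: rank ker ∂_2 − rank ∂_3 = (1 − 1) − 0 = 0, and there is no ∂_3, so H_2 ≅ 0.

As a check, the Euler characteristic is 3 − 3 + 1 = 1, which agrees with 1 − 0 + 0 = 1.

H_0 ≅ Z,  H_1 = 0,  H_2 = 0.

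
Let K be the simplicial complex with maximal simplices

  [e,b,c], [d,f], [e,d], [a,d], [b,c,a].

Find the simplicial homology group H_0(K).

We work with the vertex ordering a < b < c < d < e < f. The simplices of K, each written with vertices in increasing order, are:

  0-simplices (6): a, b, c, d, e, f
  1-simplices (8): ab, ac, ad, bc, be, ce, de, df
  2-simplices (2): abc, bce

Hence C_0 ≅ Z^6, C_1 ≅ Z^8, C_2 ≅ Z^2.

Boundary ∂_1: C_1 → C_0 sends each edge [p,q] (with p < q) to q − p.
The 6×8 boundary matrix has rank 5 and Smith normal form diag(1,1,1,1,1).

The boundary map ∂_2: C_2 → C_1 acts by ∂[p,q,r] = [q,r] − [p,r] + [p,q]. For instance
  ∂abc = bc − ac + ab,
  ∂bce = ce − be + bc.
The resulting 8×2 matrix has rank 2, and its Smith normal form has invariant factors (1,1).

Now H_k = ker ∂_k / im ∂_{k+1}, so:

  H_0: rank C_0 − rank ∂_1 = 6 − 5 = 1, and the invariant factors of ∂_1 are all 1, so H_0 ≅ Z.

H_0 = Z.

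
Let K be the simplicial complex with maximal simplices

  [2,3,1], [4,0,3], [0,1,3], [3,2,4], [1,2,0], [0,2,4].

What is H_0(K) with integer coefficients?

Fix the vertex order 0 < 1 < 2 < 3 < 4 and write every simplex with vertices in increasing order. Then dim K = 2 and the simplices of K are:

  0-simplices (5): [0], [1], [2], [3], [4]
  1-simplices (9): [0,1], [0,2], [0,3], [0,4], [1,2], [1,3], [2,3], [2,4], [3,4]
  2-simplices (6): [0,1,2], [0,1,3], [0,2,4], [0,3,4], [1,2,3], [2,3,4]

Hence C_0 ≅ Z^5, C_1 ≅ Z^9, C_2 ≅ Z^6.

∂_1: C_1 → C_0 is given by ∂[p,q] = [q] − [p].
As a 5×9 matrix over Z this has rank 4, with invariant factors (1,1,1,1).

Boundary ∂_2: C_2 → C_1 acts by ∂[p,q,r] = [q,r] − [p,r] + [p,q]. For instance
  ∂[1,2,3] = [2,3] − [1,3] + [1,2],
  ∂[0,1,2] = [1,2] − [0,2] + [0,1].
As a 9×6 matrix over Z this has rank 5, with invariant factors (1,1,1,1,1).

Reading off H_k = ker ∂_k / im ∂_{k+1}:

  H_0: rank C_0 − rank ∂_1 = 5 − 4 = 1, and the invariant factors of ∂_1 are all 1, so H_0 = Z.

H_0 = Z.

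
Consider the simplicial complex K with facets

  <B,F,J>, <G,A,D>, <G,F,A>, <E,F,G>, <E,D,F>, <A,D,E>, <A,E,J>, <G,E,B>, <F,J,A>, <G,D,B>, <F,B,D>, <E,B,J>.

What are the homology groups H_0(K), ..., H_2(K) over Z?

Fix the vertex order A < B < D < E < F < G < J and write every simplex with vertices in increasing order. Then dim K = 2 and the simplices of K are:

  0-simplices (7): A, B, D, E, F, G, J
  1-simplices (18): AD, AE, AF, AG, AJ, BD, BE, BF, BG, BJ, DE, DF, DG, EF, EG, EJ, FG, FJ
  2-simplices (12): ADE, ADG, AEJ, AFG, AFJ, BDF, BDG, BEG, BEJ, BFJ, DEF, EFG

Hence C_0 ≅ Z^7, C_1 ≅ Z^18, C_2 ≅ Z^12.

The boundary map ∂_1: C_1 → C_0 sends each edge [p,q] (with p < q) to q − p. For instance
  ∂BE = E − B.
The resulting 7×18 matrix has rank 6, and its Smith normal form has invariant factors (1,1,1,1,1,1).

Boundary ∂_2: C_2 → C_1 maps a triangle to the signed sum of its edges. For instance
  ∂BDF = DF − BF + BD,
  ∂EFG = FG − EG + EF.
The 18×12 boundary matrix has rank 12 and Smith normal form diag(1,1,1,1,1,1,1,1,1,1,1,2).

Reading off H_k = ker ∂_k / im ∂_{k+1}:

  H_0: rank C_0 − rank ∂_1 = 7 − 6 = 1, and the invariant factors of ∂_1 are all 1, so H_0 ≅ Z.
  H_1: rank ker ∂_1 − rank ∂_2 = (18 − 6) − 12 = 0, and ∂_2 has invariant factor 2 > 1, so H_1 ≅ Z/2.
  H_2: rank ker ∂_2 − rank ∂_3 = (12 − 12) − 0 = 0, and there is no ∂_3, so H_2 ≅ 0.

(K is a triangulation of the real projective plane RP^2.)

H_0 = Z,  H_1 = Z/2,  H_2 = 0.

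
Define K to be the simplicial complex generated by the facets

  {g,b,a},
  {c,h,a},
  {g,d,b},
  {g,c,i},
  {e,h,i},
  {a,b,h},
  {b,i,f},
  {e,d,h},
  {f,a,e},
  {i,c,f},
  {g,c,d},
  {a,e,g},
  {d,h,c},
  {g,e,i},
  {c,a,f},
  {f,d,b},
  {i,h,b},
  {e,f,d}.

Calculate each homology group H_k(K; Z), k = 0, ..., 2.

We work with the vertex ordering a < b < c < d < e < f < g < h < i. The simplices of K, each written with vertices in increasing order, are:

  0-simplices (9): a, b, c, d, e, f, g, h, i
  1-simplices (27): ab, ac, ae, af, ag, ah, bd, bf, bg, bh, bi, cd, cf, cg, ch, ci, de, df, dg, dh, ef, eg, eh, ei, fi, gi, hi
  2-simplices (18): abg, abh, acf, ach, aef, aeg, bdf, bdg, bfi, bhi, cdg, cdh, cfi, cgi, def, deh, egi, ehi

Hence C_0 ≅ Z^9, C_1 ≅ Z^27, C_2 ≅ Z^18.

∂_1: C_1 → C_0 is given by ∂[p,q] = [q] − [p]. For instance
  ∂cd = d − c.
As a 9×27 matrix over Z this has rank 8, with invariant factors (1,1,1,1,1,1,1,1).

∂_2: C_2 → C_1 acts by ∂[p,q,r] = [q,r] − [p,r] + [p,q]. For instance
  ∂aeg = eg − ag + ae,
  ∂abh = bh − ah + ab.
As a 27×18 matrix over Z this has rank 17, with invariant factors (1,1,1,1,1,1,1,1,1,1,1,1,1,1,1,1,1).

Now H_k = ker ∂_k / im ∂_{k+1}, so:

  H_0: rank C_0 − rank ∂_1 = 9 − 8 = 1, and the invariant factors of ∂_1 are all 1, so H_0 = Z.
  H_1: rank ker ∂_1 − rank ∂_2 = (27 − 8) − 17 = 2, and the invariant factors of ∂_2 are all 1, so H_1 = Z^2.
  H_2: rank ker ∂_2 − rank ∂_3 = (18 − 17) − 0 = 1, and there is no ∂_3, so H_2 = Z.

As a check, the Euler characteristic is 9 − 27 + 18 = 0, which agrees with 1 − 2 + 1 = 0.

H_0 = Z,  H_1 = Z^2,  H_2 = Z.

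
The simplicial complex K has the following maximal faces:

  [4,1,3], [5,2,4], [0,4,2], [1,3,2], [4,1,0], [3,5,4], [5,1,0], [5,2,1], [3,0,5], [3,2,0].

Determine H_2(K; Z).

Take the total order 0 < 1 < 2 < 3 < 4 < 5 on the vertex set. Then K (dimension 2) consists of the simplices:

  0-simplices (6): [0], [1], [2], [3], [4], [5]
  1-simplices (15): [0,1], [0,2], [0,3], [0,4], [0,5], [1,2], [1,3], [1,4], [1,5], [2,3], [2,4], [2,5], [3,4], [3,5], [4,5]
  2-simplices (10): [0,1,4], [0,1,5], [0,2,3], [0,2,4], [0,3,5], [1,2,3], [1,2,5], [1,3,4], [2,4,5], [3,4,5]

so the chain groups are C_0 ≅ Z^6, C_1 ≅ Z^15, C_2 ≅ Z^10.

The boundary map ∂_1: C_1 → C_0 sends each edge [p,q] (with p < q) to q − p. For instance
  ∂[0,4] = [4] − [0].
The 6×15 boundary matrix has rank 5 and Smith normal form diag(1,1,1,1,1).

Boundary ∂_2: C_2 → C_1 acts by ∂[p,q,r] = [q,r] − [p,r] + [p,q]. For instance
  ∂[0,3,5] = [3,5] − [0,5] + [0,3],
  ∂[1,3,4] = [3,4] − [1,4] + [1,3].
This gives a 15×10 integer matrix of rank 10; reducing to Smith normal form yields diagonal entries (1,1,1,1,1,1,1,1,1,2).

Reading off H_k = ker ∂_k / im ∂_{k+1}:

  H_2: rank ker ∂_2 − rank ∂_3 = (10 − 10) − 0 = 0, and there is no ∂_3, so H_2 ≅ 0.

(K is a triangulation of the real projective plane RP^2.)

H_2 = 0.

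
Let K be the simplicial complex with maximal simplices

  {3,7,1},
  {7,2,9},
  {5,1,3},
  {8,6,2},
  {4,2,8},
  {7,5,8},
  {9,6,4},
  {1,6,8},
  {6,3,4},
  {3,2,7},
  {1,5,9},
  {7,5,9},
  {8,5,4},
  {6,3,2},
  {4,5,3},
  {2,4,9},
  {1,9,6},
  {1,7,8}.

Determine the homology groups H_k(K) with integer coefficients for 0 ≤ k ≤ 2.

Order the vertices as 1 < 2 < 3 < 4 < 5 < 6 < 7 < 8 < 9. Listing each simplex with vertices in this order, K has dimension 2 with simplices:

  0-simplices (9): [1], [2], [3], [4], [5], [6], [7], [8], [9]
  1-simplices (27): (27 of them)
  2-simplices (18): [1,3,5], [1,3,7], [1,5,9], [1,6,8], [1,6,9], [1,7,8], [2,3,6], [2,3,7], [2,4,8], [2,4,9], [2,6,8], [2,7,9], [3,4,5], [3,4,6], [4,5,8], [4,6,9], [5,7,8], [5,7,9]

so the chain groups are C_0 ≅ Z^9, C_1 ≅ Z^27, C_2 ≅ Z^18.

∂_1: C_1 → C_0 sends each edge [p,q] (with p < q) to q − p.
This gives a 9×27 integer matrix of rank 8; reducing to Smith normal form yields diagonal entries (1,1,1,1,1,1,1,1).

∂_2: C_2 → C_1 sends each 2-simplex [p,q,r] to [q,r] − [p,r] + [p,q]. For instance
  ∂[5,7,9] = [7,9] − [5,9] + [5,7],
  ∂[1,6,8] = [6,8] − [1,8] + [1,6].
The resulting 27×18 matrix has rank 18, and its Smith normal form has invariant factors (1,1,1,1,1,1,1,1,1,1,1,1,1,1,1,1,1,2).

Now H_k = ker ∂_k / im ∂_{k+1}, so:

  H_0: rank C_0 − rank ∂_1 = 9 − 8 = 1, and the invariant factors of ∂_1 are all 1, so H_0 = Z.
  H_1: rank ker ∂_1 − rank ∂_2 = (27 − 8) − 18 = 1, and ∂_2 has invariant factor 2 > 1, so H_1 = Z ⊕ Z/2.
  H_2: rank ker ∂_2 − rank ∂_3 = (18 − 18) − 0 = 0, and there is no ∂_3, so H_2 = 0.

As a check, the Euler characteristic is 9 − 27 + 18 = 0, which agrees with 1 − 1 + 0 = 0.

H_0 = Z,  H_1 = Z ⊕ Z/2,  H_2 = 0.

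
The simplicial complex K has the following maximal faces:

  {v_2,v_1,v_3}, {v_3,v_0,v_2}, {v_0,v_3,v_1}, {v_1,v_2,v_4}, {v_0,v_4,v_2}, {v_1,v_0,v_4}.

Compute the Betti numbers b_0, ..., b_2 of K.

We work with the vertex ordering v_0 < v_1 < v_2 < v_3 < v_4. The simplices of K, each written with vertices in increasing order, are:

  0-simplices (5): [v_0], [v_1], [v_2], [v_3], [v_4]
  1-simplices (9): [v_0,v_1], [v_0,v_2], [v_0,v_3], [v_0,v_4], [v_1,v_2], [v_1,v_3], [v_1,v_4], [v_2,v_3], [v_2,v_4]
  2-simplices (6): [v_0,v_1,v_3], [v_0,v_1,v_4], [v_0,v_2,v_3], [v_0,v_2,v_4], [v_1,v_2,v_3], [v_1,v_2,v_4]

Hence C_0 ≅ Z^5, C_1 ≅ Z^9, C_2 ≅ Z^6.

∂_1: C_1 → C_0 is given by ∂[p,q] = [q] − [p]. For instance
  ∂[v_0,v_4] = [v_4] − [v_0].
This gives a 5×9 integer matrix of rank 4; reducing to Smith normal form yields diagonal entries (1,1,1,1).

Boundary ∂_2: C_2 → C_1 maps a triangle to the signed sum of its edges. For instance
  ∂[v_0,v_1,v_4] = [v_1,v_4] − [v_0,v_4] + [v_0,v_1],
  ∂[v_0,v_2,v_4] = [v_2,v_4] − [v_0,v_4] + [v_0,v_2].
This gives a 9×6 integer matrix of rank 5; reducing to Smith normal form yields diagonal entries (1,1,1,1,1).

Reading off H_k = ker ∂_k / im ∂_{k+1}:

  H_0: rank C_0 − rank ∂_1 = 5 − 4 = 1, and the invariant factors of ∂_1 are all 1, so H_0 = Z.
  H_1: rank ker ∂_1 − rank ∂_2 = (9 − 4) − 5 = 0, and the invariant factors of ∂_2 are all 1, so H_1 = 0.
  H_2: rank ker ∂_2 − rank ∂_3 = (6 − 5) − 0 = 1, and there is no ∂_3, so H_2 = Z.

Hence the Betti numbers are b_0 = 1, b_1 = 0, b_2 = 1.

b_0 = 1, b_1 = 0, b_2 = 1.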